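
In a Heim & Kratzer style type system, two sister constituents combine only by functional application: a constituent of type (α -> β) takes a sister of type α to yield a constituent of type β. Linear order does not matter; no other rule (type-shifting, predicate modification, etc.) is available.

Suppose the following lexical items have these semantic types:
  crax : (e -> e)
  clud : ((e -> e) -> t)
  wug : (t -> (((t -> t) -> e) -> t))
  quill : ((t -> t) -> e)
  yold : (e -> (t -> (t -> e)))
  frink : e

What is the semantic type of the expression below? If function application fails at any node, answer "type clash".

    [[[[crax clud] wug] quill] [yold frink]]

[crax clud] — clud of type ((e -> e) -> t) combines with crax of type (e -> e): type t.
[[crax clud] wug] — wug of type (t -> (((t -> t) -> e) -> t)) combines with [crax clud] of type t: type (((t -> t) -> e) -> t).
[[[crax clud] wug] quill] — [[crax clud] wug] of type (((t -> t) -> e) -> t) combines with quill of type ((t -> t) -> e): type t.
[yold frink] — yold of type (e -> (t -> (t -> e))) combines with frink of type e: type (t -> (t -> e)).
[[[[crax clud] wug] quill] [yold frink]] — [yold frink] of type (t -> (t -> e)) combines with [[[crax clud] wug] quill] of type t: type (t -> e).

(t -> e)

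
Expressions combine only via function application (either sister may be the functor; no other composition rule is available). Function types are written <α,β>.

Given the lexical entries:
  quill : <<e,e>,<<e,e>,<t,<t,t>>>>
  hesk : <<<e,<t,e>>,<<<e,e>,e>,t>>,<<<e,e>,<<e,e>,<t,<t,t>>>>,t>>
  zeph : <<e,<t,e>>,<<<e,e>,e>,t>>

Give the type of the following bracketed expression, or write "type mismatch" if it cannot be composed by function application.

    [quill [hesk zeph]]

t

[hesk zeph] — hesk of type <<<e,<t,e>>,<<<e,e>,e>,t>>,<<<e,e>,<<e,e>,<t,<t,t>>>>,t>> combines with zeph of type <<e,<t,e>>,<<<e,e>,e>,t>>: type <<<e,e>,<<e,e>,<t,<t,t>>>>,t>.
[quill [hesk zeph]] — [hesk zeph] of type <<<e,e>,<<e,e>,<t,<t,t>>>>,t> combines with quill of type <<e,e>,<<e,e>,<t,<t,t>>>>: type t.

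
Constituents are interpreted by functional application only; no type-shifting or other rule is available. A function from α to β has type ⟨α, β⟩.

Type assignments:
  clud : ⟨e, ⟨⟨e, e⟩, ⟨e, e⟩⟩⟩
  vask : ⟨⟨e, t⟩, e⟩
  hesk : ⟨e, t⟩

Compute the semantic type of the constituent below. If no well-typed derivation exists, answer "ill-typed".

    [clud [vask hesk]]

At [vask hesk], vask : ⟨⟨e, t⟩, e⟩ takes hesk : ⟨e, t⟩, giving e.
At [clud [vask hesk]], clud : ⟨e, ⟨⟨e, e⟩, ⟨e, e⟩⟩⟩ takes [vask hesk] : e, giving ⟨⟨e, e⟩, ⟨e, e⟩⟩.

⟨⟨e, e⟩, ⟨e, e⟩⟩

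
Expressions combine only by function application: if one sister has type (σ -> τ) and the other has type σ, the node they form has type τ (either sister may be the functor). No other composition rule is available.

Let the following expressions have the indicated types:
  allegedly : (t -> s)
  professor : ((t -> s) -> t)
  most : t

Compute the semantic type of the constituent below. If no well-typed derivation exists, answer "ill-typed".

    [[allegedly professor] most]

ill-typed

At [allegedly professor], professor : ((t -> s) -> t) takes allegedly : (t -> s), giving t.
[[allegedly professor] most]: t with t — neither is a function whose domain matches the other; composition fails here.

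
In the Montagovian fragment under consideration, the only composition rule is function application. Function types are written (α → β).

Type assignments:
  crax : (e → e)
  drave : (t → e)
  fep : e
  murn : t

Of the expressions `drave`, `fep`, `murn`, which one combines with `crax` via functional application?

fep

drave : (t → e) — neither side's domain matches the other.
fep — combines: crax : (e → e) takes fep : e as argument, giving e.
murn : t — neither side's domain matches the other.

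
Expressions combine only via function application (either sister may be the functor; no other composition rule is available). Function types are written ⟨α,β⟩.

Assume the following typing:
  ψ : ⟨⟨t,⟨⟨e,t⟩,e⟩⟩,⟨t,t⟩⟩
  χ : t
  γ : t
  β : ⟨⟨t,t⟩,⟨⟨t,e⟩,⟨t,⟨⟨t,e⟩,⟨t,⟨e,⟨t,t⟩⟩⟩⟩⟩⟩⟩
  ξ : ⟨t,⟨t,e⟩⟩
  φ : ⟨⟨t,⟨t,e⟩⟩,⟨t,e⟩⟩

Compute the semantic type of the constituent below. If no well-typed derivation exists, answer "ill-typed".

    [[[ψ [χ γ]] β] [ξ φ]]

[χ γ]: t with t — neither is a function whose domain matches the other; composition fails here.

ill-typed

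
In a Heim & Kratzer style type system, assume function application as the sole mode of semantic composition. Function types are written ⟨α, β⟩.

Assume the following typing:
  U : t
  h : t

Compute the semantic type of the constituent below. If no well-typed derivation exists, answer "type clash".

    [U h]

type clash

[U h]: t with t — neither is a function whose domain matches the other; composition fails here.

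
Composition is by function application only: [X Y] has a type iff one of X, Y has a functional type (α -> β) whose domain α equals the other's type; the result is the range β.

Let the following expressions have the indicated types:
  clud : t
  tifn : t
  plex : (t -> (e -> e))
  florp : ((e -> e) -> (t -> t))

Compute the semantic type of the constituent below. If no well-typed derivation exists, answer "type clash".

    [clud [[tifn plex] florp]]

[tifn plex] — plex of type (t -> (e -> e)) combines with tifn of type t: type (e -> e).
[[tifn plex] florp] — florp of type ((e -> e) -> (t -> t)) combines with [tifn plex] of type (e -> e): type (t -> t).
[clud [[tifn plex] florp]] — [[tifn plex] florp] of type (t -> t) combines with clud of type t: type t.

t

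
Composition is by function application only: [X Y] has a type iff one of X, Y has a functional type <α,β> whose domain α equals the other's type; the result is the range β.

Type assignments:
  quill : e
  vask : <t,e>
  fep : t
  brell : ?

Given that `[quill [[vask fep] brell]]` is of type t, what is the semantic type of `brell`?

[quill [[vask fep] brell]] must have type t. The sister quill has type e; that is not a function onto t, so [[vask fep] brell] must be the functor, of type <e,t>.
[[vask fep] brell] must have type <e,t>. The sister [vask fep] has type e; that is not a function onto <e,t>, so brell must be the functor, of type <e,<e,t>>.

<e,<e,t>>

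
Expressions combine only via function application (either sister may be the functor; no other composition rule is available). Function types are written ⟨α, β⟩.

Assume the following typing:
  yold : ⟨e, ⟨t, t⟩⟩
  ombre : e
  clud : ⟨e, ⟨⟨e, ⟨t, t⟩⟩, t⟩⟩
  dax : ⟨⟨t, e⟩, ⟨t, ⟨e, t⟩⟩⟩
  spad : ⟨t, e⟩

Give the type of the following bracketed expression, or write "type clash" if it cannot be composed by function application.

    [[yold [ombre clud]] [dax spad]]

At [ombre clud], clud : ⟨e, ⟨⟨e, ⟨t, t⟩⟩, t⟩⟩ takes ombre : e, giving ⟨⟨e, ⟨t, t⟩⟩, t⟩.
At [yold [ombre clud]], [ombre clud] : ⟨⟨e, ⟨t, t⟩⟩, t⟩ takes yold : ⟨e, ⟨t, t⟩⟩, giving t.
At [dax spad], dax : ⟨⟨t, e⟩, ⟨t, ⟨e, t⟩⟩⟩ takes spad : ⟨t, e⟩, giving ⟨t, ⟨e, t⟩⟩.
At [[yold [ombre clud]] [dax spad]], [dax spad] : ⟨t, ⟨e, t⟩⟩ takes [yold [ombre clud]] : t, giving ⟨e, t⟩.

⟨e, t⟩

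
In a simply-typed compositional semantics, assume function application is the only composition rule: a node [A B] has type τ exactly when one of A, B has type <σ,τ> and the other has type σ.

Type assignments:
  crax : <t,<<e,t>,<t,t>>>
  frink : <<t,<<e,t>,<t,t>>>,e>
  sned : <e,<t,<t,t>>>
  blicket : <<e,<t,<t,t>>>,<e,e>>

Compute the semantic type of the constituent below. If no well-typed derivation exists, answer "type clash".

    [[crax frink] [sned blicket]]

[crax frink]: frink is <<t,<<e,t>,<t,t>>>,e>, crax is <t,<<e,t>,<t,t>>>; result e.
[sned blicket]: blicket is <<e,<t,<t,t>>>,<e,e>>, sned is <e,<t,<t,t>>>; result <e,e>.
[[crax frink] [sned blicket]]: [sned blicket] is <e,e>, [crax frink] is e; result e.

e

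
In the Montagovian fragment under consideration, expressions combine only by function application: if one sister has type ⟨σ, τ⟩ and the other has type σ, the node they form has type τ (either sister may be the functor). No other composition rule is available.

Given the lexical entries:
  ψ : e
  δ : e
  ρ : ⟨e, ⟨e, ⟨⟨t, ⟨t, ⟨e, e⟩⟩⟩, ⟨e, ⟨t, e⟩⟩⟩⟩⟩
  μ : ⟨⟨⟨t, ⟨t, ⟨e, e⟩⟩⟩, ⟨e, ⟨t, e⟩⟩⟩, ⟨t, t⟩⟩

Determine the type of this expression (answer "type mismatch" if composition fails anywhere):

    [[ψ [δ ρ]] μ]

⟨t, t⟩

[δ ρ]: ρ is ⟨e, ⟨e, ⟨⟨t, ⟨t, ⟨e, e⟩⟩⟩, ⟨e, ⟨t, e⟩⟩⟩⟩⟩, δ is e; result ⟨e, ⟨⟨t, ⟨t, ⟨e, e⟩⟩⟩, ⟨e, ⟨t, e⟩⟩⟩⟩.
[ψ [δ ρ]]: [δ ρ] is ⟨e, ⟨⟨t, ⟨t, ⟨e, e⟩⟩⟩, ⟨e, ⟨t, e⟩⟩⟩⟩, ψ is e; result ⟨⟨t, ⟨t, ⟨e, e⟩⟩⟩, ⟨e, ⟨t, e⟩⟩⟩.
[[ψ [δ ρ]] μ]: μ is ⟨⟨⟨t, ⟨t, ⟨e, e⟩⟩⟩, ⟨e, ⟨t, e⟩⟩⟩, ⟨t, t⟩⟩, [ψ [δ ρ]] is ⟨⟨t, ⟨t, ⟨e, e⟩⟩⟩, ⟨e, ⟨t, e⟩⟩⟩; result ⟨t, t⟩.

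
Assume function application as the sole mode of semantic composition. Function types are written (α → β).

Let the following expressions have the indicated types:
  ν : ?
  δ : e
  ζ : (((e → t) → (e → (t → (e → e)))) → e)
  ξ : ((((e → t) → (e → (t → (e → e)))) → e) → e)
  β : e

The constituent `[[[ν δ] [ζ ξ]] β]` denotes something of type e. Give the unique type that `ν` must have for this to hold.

At [[[ν δ] [ζ ξ]] β] (required: e): β is e, which is not a function with range e; hence [[ν δ] [ζ ξ]] is the functor — type (e → e).
At [[ν δ] [ζ ξ]] (required: (e → e)): [ζ ξ] is e, which is not a function with range (e → e); hence [ν δ] is the functor — type (e → (e → e)).
At [ν δ] (required: (e → (e → e))): δ is e, which is not a function with range (e → (e → e)); hence ν is the functor — type (e → (e → (e → e))).

(e → (e → (e → e)))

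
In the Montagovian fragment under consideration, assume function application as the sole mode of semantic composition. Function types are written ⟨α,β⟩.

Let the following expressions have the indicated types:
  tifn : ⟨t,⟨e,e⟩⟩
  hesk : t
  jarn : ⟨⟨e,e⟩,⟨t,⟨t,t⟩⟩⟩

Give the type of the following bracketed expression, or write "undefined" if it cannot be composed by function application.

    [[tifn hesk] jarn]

At [tifn hesk], tifn : ⟨t,⟨e,e⟩⟩ takes hesk : t, giving ⟨e,e⟩.
At [[tifn hesk] jarn], jarn : ⟨⟨e,e⟩,⟨t,⟨t,t⟩⟩⟩ takes [tifn hesk] : ⟨e,e⟩, giving ⟨t,⟨t,t⟩⟩.

⟨t,⟨t,t⟩⟩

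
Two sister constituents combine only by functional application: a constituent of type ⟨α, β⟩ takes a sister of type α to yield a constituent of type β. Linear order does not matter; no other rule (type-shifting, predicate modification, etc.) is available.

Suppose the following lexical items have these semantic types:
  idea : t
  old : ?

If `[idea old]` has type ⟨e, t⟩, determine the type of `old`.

⟨t, ⟨e, t⟩⟩

[idea old] must have type ⟨e, t⟩. The sister idea has type t; that is not a function onto ⟨e, t⟩, so old must be the functor, of type ⟨t, ⟨e, t⟩⟩.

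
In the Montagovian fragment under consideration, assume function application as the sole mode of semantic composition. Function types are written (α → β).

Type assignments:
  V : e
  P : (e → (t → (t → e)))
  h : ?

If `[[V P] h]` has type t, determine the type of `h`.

For [[V P] h] to have type t with [V P] of type (t → (t → e)), h must be the function: h : ((t → (t → e)) → t).

((t → (t → e)) → t)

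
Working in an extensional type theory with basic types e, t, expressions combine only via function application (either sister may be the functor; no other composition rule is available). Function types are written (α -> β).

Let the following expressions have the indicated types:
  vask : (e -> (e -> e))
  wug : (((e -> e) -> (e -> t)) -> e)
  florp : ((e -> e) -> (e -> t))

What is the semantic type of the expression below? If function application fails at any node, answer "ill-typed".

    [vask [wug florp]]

(e -> e)

[wug florp] — wug of type (((e -> e) -> (e -> t)) -> e) combines with florp of type ((e -> e) -> (e -> t)): type e.
[vask [wug florp]] — vask of type (e -> (e -> e)) combines with [wug florp] of type e: type (e -> e).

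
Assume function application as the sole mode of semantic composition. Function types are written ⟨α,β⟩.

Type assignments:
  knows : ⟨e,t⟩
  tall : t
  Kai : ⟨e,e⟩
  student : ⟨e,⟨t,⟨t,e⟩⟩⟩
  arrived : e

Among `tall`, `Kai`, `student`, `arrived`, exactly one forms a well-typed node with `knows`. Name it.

arrived

tall : t — no; knows wants e, and tall wants nothing (atomic).
Kai : ⟨e,e⟩ — no; knows wants e, and Kai wants e.
student : ⟨e,⟨t,⟨t,e⟩⟩⟩ — no; knows wants e, and student wants e.
arrived — combines: knows : ⟨e,t⟩ takes arrived : e as argument, giving t.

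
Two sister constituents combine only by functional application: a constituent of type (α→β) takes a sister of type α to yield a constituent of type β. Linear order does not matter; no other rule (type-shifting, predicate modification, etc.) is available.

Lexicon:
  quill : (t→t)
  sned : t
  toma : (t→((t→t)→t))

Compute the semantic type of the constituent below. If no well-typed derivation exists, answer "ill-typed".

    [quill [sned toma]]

[sned toma]: (t→((t→t)→t)) applied to t yields ((t→t)→t).
[quill [sned toma]]: ((t→t)→t) applied to (t→t) yields t.

t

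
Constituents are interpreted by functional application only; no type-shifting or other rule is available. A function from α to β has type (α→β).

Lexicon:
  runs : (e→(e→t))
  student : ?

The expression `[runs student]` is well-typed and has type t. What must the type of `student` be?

[runs student] must have type t. The sister runs has type (e→(e→t)); that is not a function onto t, so student must be the functor, of type ((e→(e→t))→t).

((e→(e→t))→t)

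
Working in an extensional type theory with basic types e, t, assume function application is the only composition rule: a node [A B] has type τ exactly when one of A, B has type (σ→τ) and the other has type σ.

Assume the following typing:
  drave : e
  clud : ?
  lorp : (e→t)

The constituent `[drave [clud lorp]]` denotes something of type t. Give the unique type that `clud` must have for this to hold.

((e→t)→(e→t))

[drave [clud lorp]] must have type t. The sister drave has type e; that is not a function onto t, so [clud lorp] must be the functor, of type (e→t).
[clud lorp] must have type (e→t). The sister lorp has type (e→t); that is not a function onto (e→t), so clud must be the functor, of type ((e→t)→(e→t)).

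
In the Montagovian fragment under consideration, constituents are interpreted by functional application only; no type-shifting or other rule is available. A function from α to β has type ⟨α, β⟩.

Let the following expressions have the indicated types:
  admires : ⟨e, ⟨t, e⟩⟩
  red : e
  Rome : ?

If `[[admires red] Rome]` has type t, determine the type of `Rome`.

⟨⟨t, e⟩, t⟩

[[admires red] Rome] is required to be t. [admires red] : ⟨t, e⟩ cannot yield t as functor, so Rome : ⟨⟨t, e⟩, t⟩.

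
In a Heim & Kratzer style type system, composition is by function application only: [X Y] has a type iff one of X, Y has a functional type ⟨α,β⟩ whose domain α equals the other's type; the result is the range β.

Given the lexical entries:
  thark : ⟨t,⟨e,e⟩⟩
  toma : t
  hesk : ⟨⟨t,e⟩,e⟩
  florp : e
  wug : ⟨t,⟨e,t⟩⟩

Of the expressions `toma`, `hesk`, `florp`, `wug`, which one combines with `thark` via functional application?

toma — combines: thark : ⟨t,⟨e,e⟩⟩ takes toma : t as argument, giving ⟨e,e⟩.
hesk : ⟨⟨t,e⟩,e⟩ — does not combine with thark.
florp : e — does not combine with thark.
wug : ⟨t,⟨e,t⟩⟩ — does not combine with thark.

toma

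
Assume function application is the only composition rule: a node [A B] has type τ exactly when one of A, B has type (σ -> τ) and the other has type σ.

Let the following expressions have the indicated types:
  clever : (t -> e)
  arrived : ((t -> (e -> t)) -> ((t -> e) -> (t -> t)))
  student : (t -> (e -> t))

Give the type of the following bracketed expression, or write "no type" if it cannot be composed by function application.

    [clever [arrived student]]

(t -> t)

[arrived student]: arrived is ((t -> (e -> t)) -> ((t -> e) -> (t -> t))), student is (t -> (e -> t)); result ((t -> e) -> (t -> t)).
[clever [arrived student]]: [arrived student] is ((t -> e) -> (t -> t)), clever is (t -> e); result (t -> t).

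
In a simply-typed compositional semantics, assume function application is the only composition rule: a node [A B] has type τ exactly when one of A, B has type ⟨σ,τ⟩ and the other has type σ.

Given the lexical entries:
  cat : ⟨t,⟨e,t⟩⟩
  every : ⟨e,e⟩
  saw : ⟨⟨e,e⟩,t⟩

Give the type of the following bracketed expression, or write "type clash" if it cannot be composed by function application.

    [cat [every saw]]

⟨e,t⟩

[every saw] — saw of type ⟨⟨e,e⟩,t⟩ combines with every of type ⟨e,e⟩: type t.
[cat [every saw]] — cat of type ⟨t,⟨e,t⟩⟩ combines with [every saw] of type t: type ⟨e,t⟩.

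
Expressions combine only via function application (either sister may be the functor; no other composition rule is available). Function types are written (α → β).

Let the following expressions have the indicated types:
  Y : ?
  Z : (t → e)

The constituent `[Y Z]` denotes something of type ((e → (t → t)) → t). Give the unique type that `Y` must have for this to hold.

((t → e) → ((e → (t → t)) → t))

[Y Z] is required to be ((e → (t → t)) → t). Z : (t → e) cannot yield ((e → (t → t)) → t) as functor, so Y : ((t → e) → ((e → (t → t)) → t)).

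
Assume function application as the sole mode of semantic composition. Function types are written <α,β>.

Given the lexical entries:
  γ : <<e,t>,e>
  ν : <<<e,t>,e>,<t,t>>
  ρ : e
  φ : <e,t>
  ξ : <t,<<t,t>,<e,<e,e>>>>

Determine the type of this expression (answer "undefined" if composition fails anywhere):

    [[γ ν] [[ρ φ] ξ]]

[γ ν]: functor ν : <<<e,t>,e>,<t,t>>, argument γ : <<e,t>,e>; result <t,t>.
[ρ φ]: functor φ : <e,t>, argument ρ : e; result t.
[[ρ φ] ξ]: functor ξ : <t,<<t,t>,<e,<e,e>>>>, argument [ρ φ] : t; result <<t,t>,<e,<e,e>>>.
[[γ ν] [[ρ φ] ξ]]: functor [[ρ φ] ξ] : <<t,t>,<e,<e,e>>>, argument [γ ν] : <t,t>; result <e,<e,e>>.

<e,<e,e>>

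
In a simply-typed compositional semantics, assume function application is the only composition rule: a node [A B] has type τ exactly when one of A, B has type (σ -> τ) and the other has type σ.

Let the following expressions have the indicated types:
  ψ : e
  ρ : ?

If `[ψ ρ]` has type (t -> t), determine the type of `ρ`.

(e -> (t -> t))

For [ψ ρ] to have type (t -> t) with ψ of type e, ρ must be the function: ρ : (e -> (t -> t)).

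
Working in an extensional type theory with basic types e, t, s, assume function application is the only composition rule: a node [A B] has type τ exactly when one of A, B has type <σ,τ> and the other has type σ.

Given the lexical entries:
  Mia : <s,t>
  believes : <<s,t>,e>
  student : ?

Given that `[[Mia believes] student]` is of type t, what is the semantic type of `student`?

<e,t>

[[Mia believes] student] is required to be t. [Mia believes] : e cannot yield t as functor, so student : <e,t>.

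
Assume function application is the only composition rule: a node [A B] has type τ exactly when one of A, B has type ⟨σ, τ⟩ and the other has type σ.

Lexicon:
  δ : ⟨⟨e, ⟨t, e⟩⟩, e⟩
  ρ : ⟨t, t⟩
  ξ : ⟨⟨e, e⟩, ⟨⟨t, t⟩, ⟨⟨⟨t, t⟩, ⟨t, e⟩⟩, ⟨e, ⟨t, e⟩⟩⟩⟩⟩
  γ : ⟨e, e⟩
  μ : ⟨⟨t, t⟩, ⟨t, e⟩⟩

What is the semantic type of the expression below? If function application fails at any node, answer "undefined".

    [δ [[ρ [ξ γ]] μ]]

e

[ξ γ]: ⟨⟨e, e⟩, ⟨⟨t, t⟩, ⟨⟨⟨t, t⟩, ⟨t, e⟩⟩, ⟨e, ⟨t, e⟩⟩⟩⟩⟩ applied to ⟨e, e⟩ yields ⟨⟨t, t⟩, ⟨⟨⟨t, t⟩, ⟨t, e⟩⟩, ⟨e, ⟨t, e⟩⟩⟩⟩.
[ρ [ξ γ]]: ⟨⟨t, t⟩, ⟨⟨⟨t, t⟩, ⟨t, e⟩⟩, ⟨e, ⟨t, e⟩⟩⟩⟩ applied to ⟨t, t⟩ yields ⟨⟨⟨t, t⟩, ⟨t, e⟩⟩, ⟨e, ⟨t, e⟩⟩⟩.
[[ρ [ξ γ]] μ]: ⟨⟨⟨t, t⟩, ⟨t, e⟩⟩, ⟨e, ⟨t, e⟩⟩⟩ applied to ⟨⟨t, t⟩, ⟨t, e⟩⟩ yields ⟨e, ⟨t, e⟩⟩.
[δ [[ρ [ξ γ]] μ]]: ⟨⟨e, ⟨t, e⟩⟩, e⟩ applied to ⟨e, ⟨t, e⟩⟩ yields e.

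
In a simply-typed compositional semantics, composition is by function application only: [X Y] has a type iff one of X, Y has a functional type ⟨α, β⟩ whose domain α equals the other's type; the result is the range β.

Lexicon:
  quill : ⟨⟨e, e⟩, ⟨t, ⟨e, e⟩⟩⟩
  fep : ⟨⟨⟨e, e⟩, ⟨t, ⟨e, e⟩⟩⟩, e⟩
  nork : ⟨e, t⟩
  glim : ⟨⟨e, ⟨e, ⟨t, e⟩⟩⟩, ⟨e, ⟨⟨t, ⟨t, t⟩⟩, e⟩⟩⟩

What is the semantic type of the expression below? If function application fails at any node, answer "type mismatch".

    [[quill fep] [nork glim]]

[quill fep] — fep of type ⟨⟨⟨e, e⟩, ⟨t, ⟨e, e⟩⟩⟩, e⟩ combines with quill of type ⟨⟨e, e⟩, ⟨t, ⟨e, e⟩⟩⟩: type e.
[nork glim]: ⟨e, t⟩ with ⟨⟨e, ⟨e, ⟨t, e⟩⟩⟩, ⟨e, ⟨⟨t, ⟨t, t⟩⟩, e⟩⟩⟩ — neither is a function whose domain matches the other; composition fails here.

type mismatch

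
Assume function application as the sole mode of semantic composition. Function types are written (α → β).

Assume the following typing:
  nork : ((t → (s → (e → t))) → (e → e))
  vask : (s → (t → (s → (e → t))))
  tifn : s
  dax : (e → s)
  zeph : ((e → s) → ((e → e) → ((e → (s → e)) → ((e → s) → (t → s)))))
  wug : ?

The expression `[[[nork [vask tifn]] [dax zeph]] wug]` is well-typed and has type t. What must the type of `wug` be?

For [[[nork [vask tifn]] [dax zeph]] wug] to have type t with [[nork [vask tifn]] [dax zeph]] of type ((e → (s → e)) → ((e → s) → (t → s))), wug must be the function: wug : (((e → (s → e)) → ((e → s) → (t → s))) → t).

(((e → (s → e)) → ((e → s) → (t → s))) → t)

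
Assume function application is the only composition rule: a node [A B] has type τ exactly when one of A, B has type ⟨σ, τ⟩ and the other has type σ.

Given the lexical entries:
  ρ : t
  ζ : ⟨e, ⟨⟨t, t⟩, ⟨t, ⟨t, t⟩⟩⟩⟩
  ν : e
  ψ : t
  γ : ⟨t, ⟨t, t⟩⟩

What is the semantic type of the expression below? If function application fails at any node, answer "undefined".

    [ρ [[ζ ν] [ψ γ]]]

[ζ ν]: ζ is ⟨e, ⟨⟨t, t⟩, ⟨t, ⟨t, t⟩⟩⟩⟩, ν is e; result ⟨⟨t, t⟩, ⟨t, ⟨t, t⟩⟩⟩.
[ψ γ]: γ is ⟨t, ⟨t, t⟩⟩, ψ is t; result ⟨t, t⟩.
[[ζ ν] [ψ γ]]: [ζ ν] is ⟨⟨t, t⟩, ⟨t, ⟨t, t⟩⟩⟩, [ψ γ] is ⟨t, t⟩; result ⟨t, ⟨t, t⟩⟩.
[ρ [[ζ ν] [ψ γ]]]: [[ζ ν] [ψ γ]] is ⟨t, ⟨t, t⟩⟩, ρ is t; result ⟨t, t⟩.

⟨t, t⟩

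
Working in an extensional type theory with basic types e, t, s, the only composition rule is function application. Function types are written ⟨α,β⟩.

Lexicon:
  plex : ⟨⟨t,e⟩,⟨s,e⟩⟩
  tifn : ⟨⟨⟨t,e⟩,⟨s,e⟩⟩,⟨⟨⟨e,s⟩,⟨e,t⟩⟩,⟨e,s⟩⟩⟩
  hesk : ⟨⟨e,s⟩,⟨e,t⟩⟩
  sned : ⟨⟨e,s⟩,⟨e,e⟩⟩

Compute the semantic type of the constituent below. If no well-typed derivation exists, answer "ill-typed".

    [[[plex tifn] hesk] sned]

⟨e,e⟩

[plex tifn]: ⟨⟨⟨t,e⟩,⟨s,e⟩⟩,⟨⟨⟨e,s⟩,⟨e,t⟩⟩,⟨e,s⟩⟩⟩ applied to ⟨⟨t,e⟩,⟨s,e⟩⟩ yields ⟨⟨⟨e,s⟩,⟨e,t⟩⟩,⟨e,s⟩⟩.
[[plex tifn] hesk]: ⟨⟨⟨e,s⟩,⟨e,t⟩⟩,⟨e,s⟩⟩ applied to ⟨⟨e,s⟩,⟨e,t⟩⟩ yields ⟨e,s⟩.
[[[plex tifn] hesk] sned]: ⟨⟨e,s⟩,⟨e,e⟩⟩ applied to ⟨e,s⟩ yields ⟨e,e⟩.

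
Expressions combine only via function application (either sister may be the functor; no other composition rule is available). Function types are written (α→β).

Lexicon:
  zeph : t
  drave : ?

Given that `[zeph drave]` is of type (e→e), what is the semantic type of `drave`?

(t→(e→e))

[zeph drave] is required to be (e→e). zeph : t cannot yield (e→e) as functor, so drave : (t→(e→e)).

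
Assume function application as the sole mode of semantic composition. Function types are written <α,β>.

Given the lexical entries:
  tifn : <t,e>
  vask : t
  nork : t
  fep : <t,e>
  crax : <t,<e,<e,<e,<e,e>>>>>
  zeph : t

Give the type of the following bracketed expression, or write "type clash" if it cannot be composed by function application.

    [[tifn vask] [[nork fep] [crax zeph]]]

<e,<e,e>>

At [tifn vask], tifn : <t,e> takes vask : t, giving e.
At [nork fep], fep : <t,e> takes nork : t, giving e.
At [crax zeph], crax : <t,<e,<e,<e,<e,e>>>>> takes zeph : t, giving <e,<e,<e,<e,e>>>>.
At [[nork fep] [crax zeph]], [crax zeph] : <e,<e,<e,<e,e>>>> takes [nork fep] : e, giving <e,<e,<e,e>>>.
At [[tifn vask] [[nork fep] [crax zeph]]], [[nork fep] [crax zeph]] : <e,<e,<e,e>>> takes [tifn vask] : e, giving <e,<e,e>>.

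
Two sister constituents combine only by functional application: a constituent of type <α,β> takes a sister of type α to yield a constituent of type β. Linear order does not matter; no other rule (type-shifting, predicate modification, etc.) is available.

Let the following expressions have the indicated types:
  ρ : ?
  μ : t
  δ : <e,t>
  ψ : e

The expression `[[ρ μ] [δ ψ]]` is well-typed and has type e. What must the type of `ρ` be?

At [[ρ μ] [δ ψ]] (required: e): [δ ψ] is t, which is not a function with range e; hence [ρ μ] is the functor — type <t,e>.
At [ρ μ] (required: <t,e>): μ is t, which is not a function with range <t,e>; hence ρ is the functor — type <t,<t,e>>.

<t,<t,e>>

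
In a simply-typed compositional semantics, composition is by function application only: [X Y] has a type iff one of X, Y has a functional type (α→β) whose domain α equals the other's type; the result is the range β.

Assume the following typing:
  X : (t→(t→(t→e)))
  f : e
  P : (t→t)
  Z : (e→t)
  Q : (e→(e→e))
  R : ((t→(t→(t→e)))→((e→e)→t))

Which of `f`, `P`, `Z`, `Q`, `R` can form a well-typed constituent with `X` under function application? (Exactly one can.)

f : e — neither side's domain matches the other.
P : (t→t) — neither side's domain matches the other.
Z : (e→t) — neither side's domain matches the other.
Q : (e→(e→e)) — neither side's domain matches the other.
R — combines: R : ((t→(t→(t→e)))→((e→e)→t)) takes X : (t→(t→(t→e))) as argument, giving ((e→e)→t).

R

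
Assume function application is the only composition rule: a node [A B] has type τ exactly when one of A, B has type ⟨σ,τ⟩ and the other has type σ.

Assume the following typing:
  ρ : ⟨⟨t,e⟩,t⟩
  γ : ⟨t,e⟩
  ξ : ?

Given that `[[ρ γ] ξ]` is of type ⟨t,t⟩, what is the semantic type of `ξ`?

[[ρ γ] ξ] is required to be ⟨t,t⟩. [ρ γ] : t cannot yield ⟨t,t⟩ as functor, so ξ : ⟨t,⟨t,t⟩⟩.

⟨t,⟨t,t⟩⟩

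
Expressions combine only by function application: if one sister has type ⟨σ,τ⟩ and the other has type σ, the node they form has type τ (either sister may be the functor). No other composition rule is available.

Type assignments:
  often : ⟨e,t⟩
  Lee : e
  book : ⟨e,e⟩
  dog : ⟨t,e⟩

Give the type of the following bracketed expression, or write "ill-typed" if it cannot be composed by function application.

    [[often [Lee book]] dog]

[Lee book] — book of type ⟨e,e⟩ combines with Lee of type e: type e.
[often [Lee book]] — often of type ⟨e,t⟩ combines with [Lee book] of type e: type t.
[[often [Lee book]] dog] — dog of type ⟨t,e⟩ combines with [often [Lee book]] of type t: type e.

e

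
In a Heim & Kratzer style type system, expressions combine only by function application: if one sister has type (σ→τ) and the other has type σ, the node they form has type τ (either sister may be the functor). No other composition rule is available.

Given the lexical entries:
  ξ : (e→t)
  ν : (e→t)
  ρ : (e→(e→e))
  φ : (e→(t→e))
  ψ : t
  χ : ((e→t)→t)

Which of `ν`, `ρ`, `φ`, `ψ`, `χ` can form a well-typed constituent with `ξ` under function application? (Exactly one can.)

ν : (e→t) — does not combine with ξ.
ρ : (e→(e→e)) — does not combine with ξ.
φ : (e→(t→e)) — does not combine with ξ.
ψ : t — does not combine with ξ.
χ — combines: χ : ((e→t)→t) takes ξ : (e→t) as argument, giving t.

χ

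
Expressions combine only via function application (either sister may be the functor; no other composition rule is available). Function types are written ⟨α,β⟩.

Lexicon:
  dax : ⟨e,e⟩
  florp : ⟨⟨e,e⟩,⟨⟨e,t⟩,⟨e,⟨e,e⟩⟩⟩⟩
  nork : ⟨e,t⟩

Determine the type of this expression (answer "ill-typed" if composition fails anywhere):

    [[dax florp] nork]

⟨e,⟨e,e⟩⟩

[dax florp]: ⟨⟨e,e⟩,⟨⟨e,t⟩,⟨e,⟨e,e⟩⟩⟩⟩ applied to ⟨e,e⟩ yields ⟨⟨e,t⟩,⟨e,⟨e,e⟩⟩⟩.
[[dax florp] nork]: ⟨⟨e,t⟩,⟨e,⟨e,e⟩⟩⟩ applied to ⟨e,t⟩ yields ⟨e,⟨e,e⟩⟩.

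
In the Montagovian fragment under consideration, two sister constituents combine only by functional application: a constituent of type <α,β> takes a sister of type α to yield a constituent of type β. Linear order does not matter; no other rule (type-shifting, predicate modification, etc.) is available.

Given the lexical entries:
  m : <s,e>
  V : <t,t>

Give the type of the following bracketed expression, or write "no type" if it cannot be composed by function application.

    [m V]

no type

At [m V]: neither <s,e> nor <t,t> can take the other as argument; the node is ill-typed.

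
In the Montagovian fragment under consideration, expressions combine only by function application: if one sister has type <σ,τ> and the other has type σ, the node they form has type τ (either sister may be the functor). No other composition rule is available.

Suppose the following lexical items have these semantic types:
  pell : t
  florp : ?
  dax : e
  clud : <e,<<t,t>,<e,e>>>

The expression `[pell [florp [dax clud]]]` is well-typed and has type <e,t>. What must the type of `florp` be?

At [pell [florp [dax clud]]] (required: <e,t>): pell is t, which is not a function with range <e,t>; hence [florp [dax clud]] is the functor — type <t,<e,t>>.
At [florp [dax clud]] (required: <t,<e,t>>): [dax clud] is <<t,t>,<e,e>>, which is not a function with range <t,<e,t>>; hence florp is the functor — type <<<t,t>,<e,e>>,<t,<e,t>>>.

<<<t,t>,<e,e>>,<t,<e,t>>>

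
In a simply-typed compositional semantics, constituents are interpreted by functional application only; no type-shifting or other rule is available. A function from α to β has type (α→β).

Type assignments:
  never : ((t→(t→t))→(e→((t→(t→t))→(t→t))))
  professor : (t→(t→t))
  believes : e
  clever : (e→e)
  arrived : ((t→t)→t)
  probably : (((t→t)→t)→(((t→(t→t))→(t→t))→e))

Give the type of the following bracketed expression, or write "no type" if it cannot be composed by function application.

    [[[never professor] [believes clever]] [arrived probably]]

e

[never professor]: ((t→(t→t))→(e→((t→(t→t))→(t→t)))) applied to (t→(t→t)) yields (e→((t→(t→t))→(t→t))).
[believes clever]: (e→e) applied to e yields e.
[[never professor] [believes clever]]: (e→((t→(t→t))→(t→t))) applied to e yields ((t→(t→t))→(t→t)).
[arrived probably]: (((t→t)→t)→(((t→(t→t))→(t→t))→e)) applied to ((t→t)→t) yields (((t→(t→t))→(t→t))→e).
[[[never professor] [believes clever]] [arrived probably]]: (((t→(t→t))→(t→t))→e) applied to ((t→(t→t))→(t→t)) yields e.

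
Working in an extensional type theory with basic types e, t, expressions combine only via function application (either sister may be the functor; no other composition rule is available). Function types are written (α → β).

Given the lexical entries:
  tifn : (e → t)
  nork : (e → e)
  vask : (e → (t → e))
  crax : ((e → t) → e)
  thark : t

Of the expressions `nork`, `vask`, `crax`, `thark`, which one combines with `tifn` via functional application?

crax

nork : (e → e) — no; tifn wants e, and nork wants e.
vask : (e → (t → e)) — no; tifn wants e, and vask wants e.
crax — combines: crax : ((e → t) → e) takes tifn : (e → t) as argument, giving e.
thark : t — no; tifn wants e, and thark wants nothing (atomic).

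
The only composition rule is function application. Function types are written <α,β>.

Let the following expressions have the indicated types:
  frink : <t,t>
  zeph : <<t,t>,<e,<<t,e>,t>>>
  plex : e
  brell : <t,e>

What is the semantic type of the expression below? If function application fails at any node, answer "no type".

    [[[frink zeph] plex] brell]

[frink zeph]: <<t,t>,<e,<<t,e>,t>>> applied to <t,t> yields <e,<<t,e>,t>>.
[[frink zeph] plex]: <e,<<t,e>,t>> applied to e yields <<t,e>,t>.
[[[frink zeph] plex] brell]: <<t,e>,t> applied to <t,e> yields t.

t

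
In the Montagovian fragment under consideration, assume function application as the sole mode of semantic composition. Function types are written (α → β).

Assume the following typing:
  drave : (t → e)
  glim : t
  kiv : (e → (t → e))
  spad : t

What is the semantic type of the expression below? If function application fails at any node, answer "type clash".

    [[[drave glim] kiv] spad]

e

[drave glim]: drave is (t → e), glim is t; result e.
[[drave glim] kiv]: kiv is (e → (t → e)), [drave glim] is e; result (t → e).
[[[drave glim] kiv] spad]: [[drave glim] kiv] is (t → e), spad is t; result e.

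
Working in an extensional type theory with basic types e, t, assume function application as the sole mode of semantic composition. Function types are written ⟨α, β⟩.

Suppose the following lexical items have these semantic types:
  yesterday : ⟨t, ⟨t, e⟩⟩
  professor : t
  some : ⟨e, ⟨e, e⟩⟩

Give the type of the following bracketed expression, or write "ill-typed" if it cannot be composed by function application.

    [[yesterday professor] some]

[yesterday professor]: ⟨t, ⟨t, e⟩⟩ applied to t yields ⟨t, e⟩.
[[yesterday professor] some]: ⟨t, e⟩ and ⟨e, ⟨e, e⟩⟩ cannot combine by function application — type clash.

ill-typed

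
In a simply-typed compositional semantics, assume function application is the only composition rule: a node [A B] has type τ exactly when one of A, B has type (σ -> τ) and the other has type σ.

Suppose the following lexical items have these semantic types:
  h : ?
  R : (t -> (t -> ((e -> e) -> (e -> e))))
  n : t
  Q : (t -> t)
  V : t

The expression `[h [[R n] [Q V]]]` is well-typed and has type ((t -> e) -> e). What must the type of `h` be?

[h [[R n] [Q V]]] must have type ((t -> e) -> e). The sister [[R n] [Q V]] has type ((e -> e) -> (e -> e)); that is not a function onto ((t -> e) -> e), so h must be the functor, of type (((e -> e) -> (e -> e)) -> ((t -> e) -> e)).

(((e -> e) -> (e -> e)) -> ((t -> e) -> e))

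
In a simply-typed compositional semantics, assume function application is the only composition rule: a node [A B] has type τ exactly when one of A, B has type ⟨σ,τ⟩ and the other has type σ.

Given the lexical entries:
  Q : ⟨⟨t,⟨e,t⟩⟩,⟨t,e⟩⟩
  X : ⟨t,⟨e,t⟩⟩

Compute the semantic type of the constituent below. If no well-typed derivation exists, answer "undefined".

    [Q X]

⟨t,e⟩

At [Q X], Q : ⟨⟨t,⟨e,t⟩⟩,⟨t,e⟩⟩ takes X : ⟨t,⟨e,t⟩⟩, giving ⟨t,e⟩.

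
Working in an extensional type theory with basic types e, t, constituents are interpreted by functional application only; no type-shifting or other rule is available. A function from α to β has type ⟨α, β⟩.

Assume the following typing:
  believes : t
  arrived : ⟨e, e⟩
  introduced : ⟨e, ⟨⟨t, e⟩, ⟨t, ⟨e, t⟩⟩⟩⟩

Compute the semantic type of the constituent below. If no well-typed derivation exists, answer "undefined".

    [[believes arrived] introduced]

undefined

[believes arrived]: t and ⟨e, e⟩ cannot combine by function application — type clash.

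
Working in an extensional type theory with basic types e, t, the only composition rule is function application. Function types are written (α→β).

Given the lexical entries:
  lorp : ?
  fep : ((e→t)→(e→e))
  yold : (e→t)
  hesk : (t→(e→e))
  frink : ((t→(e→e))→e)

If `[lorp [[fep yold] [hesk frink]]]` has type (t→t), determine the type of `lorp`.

For [lorp [[fep yold] [hesk frink]]] to have type (t→t) with [[fep yold] [hesk frink]] of type e, lorp must be the function: lorp : (e→(t→t)).

(e→(t→t))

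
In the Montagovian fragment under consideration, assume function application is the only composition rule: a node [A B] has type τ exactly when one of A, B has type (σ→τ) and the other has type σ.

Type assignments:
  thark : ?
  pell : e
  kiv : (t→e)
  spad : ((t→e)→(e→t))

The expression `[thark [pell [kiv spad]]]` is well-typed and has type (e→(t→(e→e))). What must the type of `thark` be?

(t→(e→(t→(e→e))))

[thark [pell [kiv spad]]] must have type (e→(t→(e→e))). The sister [pell [kiv spad]] has type t; that is not a function onto (e→(t→(e→e))), so thark must be the functor, of type (t→(e→(t→(e→e)))).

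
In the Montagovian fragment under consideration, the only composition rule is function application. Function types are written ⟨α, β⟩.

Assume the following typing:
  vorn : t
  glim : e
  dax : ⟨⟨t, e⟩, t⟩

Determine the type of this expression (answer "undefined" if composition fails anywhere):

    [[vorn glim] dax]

undefined

At [vorn glim]: neither t nor e can take the other as argument; the node is ill-typed.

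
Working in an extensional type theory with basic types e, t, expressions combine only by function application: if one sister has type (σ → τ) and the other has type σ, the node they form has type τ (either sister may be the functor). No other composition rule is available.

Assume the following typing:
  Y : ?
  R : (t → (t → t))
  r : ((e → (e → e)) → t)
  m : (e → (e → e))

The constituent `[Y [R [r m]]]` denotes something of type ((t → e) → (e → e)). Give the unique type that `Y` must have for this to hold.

[Y [R [r m]]] is required to be ((t → e) → (e → e)). [R [r m]] : (t → t) cannot yield ((t → e) → (e → e)) as functor, so Y : ((t → t) → ((t → e) → (e → e))).

((t → t) → ((t → e) → (e → e)))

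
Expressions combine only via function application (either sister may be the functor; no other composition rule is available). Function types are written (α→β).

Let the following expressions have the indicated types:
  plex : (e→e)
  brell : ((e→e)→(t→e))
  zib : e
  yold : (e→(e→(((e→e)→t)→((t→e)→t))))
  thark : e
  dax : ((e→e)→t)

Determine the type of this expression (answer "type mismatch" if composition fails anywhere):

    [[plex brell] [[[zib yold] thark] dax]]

[plex brell]: brell is ((e→e)→(t→e)), plex is (e→e); result (t→e).
[zib yold]: yold is (e→(e→(((e→e)→t)→((t→e)→t)))), zib is e; result (e→(((e→e)→t)→((t→e)→t))).
[[zib yold] thark]: [zib yold] is (e→(((e→e)→t)→((t→e)→t))), thark is e; result (((e→e)→t)→((t→e)→t)).
[[[zib yold] thark] dax]: [[zib yold] thark] is (((e→e)→t)→((t→e)→t)), dax is ((e→e)→t); result ((t→e)→t).
[[plex brell] [[[zib yold] thark] dax]]: [[[zib yold] thark] dax] is ((t→e)→t), [plex brell] is (t→e); result t.

t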